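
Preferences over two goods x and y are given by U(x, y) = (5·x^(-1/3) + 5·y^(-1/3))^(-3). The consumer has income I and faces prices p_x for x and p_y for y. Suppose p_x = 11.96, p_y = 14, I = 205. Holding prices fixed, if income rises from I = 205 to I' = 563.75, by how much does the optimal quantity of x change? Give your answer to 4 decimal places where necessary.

MRS = MU_x/MU_y = (y/x)^(4/3). Set equal to p_x/p_y.
Solve for the ratio: y/x = [p_x/p_y]^(0.75).
With the ratio pinned down, the budget gives x* = I/(p_x + p_y·(y/x)) and y* = (y/x)·x*.
Numerically y/x = 0.888592, so x* = 205/(11.96 + 14·0.888592) = 8.4015.
At I' = 563.75: x* = 23.1042. Change: 23.1042 − 8.4015 = 14.7027.

Δx* = 14.7027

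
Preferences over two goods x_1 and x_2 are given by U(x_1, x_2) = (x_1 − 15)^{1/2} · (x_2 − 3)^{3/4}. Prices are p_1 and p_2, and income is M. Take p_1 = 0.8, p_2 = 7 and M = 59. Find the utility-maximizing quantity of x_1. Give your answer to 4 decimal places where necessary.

Let x_1' = x_1−15, x_2' = x_2−3. MRS = (2/3)·x_2'/x_1' = p_1/p_2.
Substituting into the budget: x_1* = 15 + 0.4·(M − 15·p_1 − 3·p_2)/p_1, and x_2* = 3 + 0.6·(…)/p_2.
Discretionary income = 59 − 15·0.8 − 3·7 = 26; x_1* = 15 + 0.4·26/0.8 = 28.

x_1* = 28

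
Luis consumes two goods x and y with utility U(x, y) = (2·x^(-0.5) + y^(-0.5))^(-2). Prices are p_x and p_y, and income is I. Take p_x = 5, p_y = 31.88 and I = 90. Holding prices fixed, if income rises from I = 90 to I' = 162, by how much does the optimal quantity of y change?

MU_x ∝ 2·x^(-1.5), MU_y ∝ y^(-1.5), so MRS = 2·(y/x)^(1.5) = p_x/p_y.
Solve for the ratio: y/x = [(1/2)·p_x/p_y]^(2/3).
Substitute y = (y/x)·x into the budget: x* = I/(p_x + p_y·(y/x)).
Numerically y/x = 0.183209, so x* = 90/(5 + 31.88·0.183209) = 8.302 and y* = 0.183209·8.302 = 1.521.
At I' = 162: y* = 2.7378. Change: 2.7378 − 1.521 = 1.2168.

Δy* = 1.2168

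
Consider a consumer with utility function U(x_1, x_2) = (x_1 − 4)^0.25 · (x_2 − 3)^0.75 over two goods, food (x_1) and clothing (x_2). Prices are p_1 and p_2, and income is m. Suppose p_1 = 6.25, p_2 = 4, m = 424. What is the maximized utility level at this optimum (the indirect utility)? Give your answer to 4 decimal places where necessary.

V = 49.3148

Let x_1' = x_1−4, x_2' = x_2−3. MRS = (1/3)·x_2'/x_1' = p_1/p_2.
After buying the subsistence bundle (4, 3), a share 0.25 of the remaining income goes to x_1: x_1* = 4 + 0.25·(m − 4p_1 − 3p_2)/p_1.
Discretionary income = 424 − 4·6.25 − 3·4 = 387; x_1* = 4 + 0.25·387/6.25 = 19.48; x_2* = 3 + 0.75·387/4 = 75.5625.
Utility at the optimum: U(19.48, 75.5625) = 49.3148.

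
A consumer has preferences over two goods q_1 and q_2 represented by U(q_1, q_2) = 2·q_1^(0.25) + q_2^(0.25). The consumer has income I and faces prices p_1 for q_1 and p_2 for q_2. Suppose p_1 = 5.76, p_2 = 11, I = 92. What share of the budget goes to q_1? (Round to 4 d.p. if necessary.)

With the ratio pinned down, the budget gives q_1* = I/(p_1 + p_2·(q_2/q_1)) and q_2* = (q_2/q_1)·q_1*.
Numerically q_2/q_1 = 0.167494, so q_1* = 92/(5.76 + 11·0.167494) = 12.1014 and q_2* = 0.167494·12.1014 = 2.0269.
Expenditure on q_1: 5.76·12.1014 = 69.704; share = 0.7577.

share on q_1 = 0.7577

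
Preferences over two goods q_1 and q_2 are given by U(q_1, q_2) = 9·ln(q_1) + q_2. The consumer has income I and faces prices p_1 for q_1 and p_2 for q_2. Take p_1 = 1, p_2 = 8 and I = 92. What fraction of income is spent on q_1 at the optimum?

share on q_1 = 0.7826

MU_q_1 = 9/q_1, MU_q_2 = 1. Tangency: 9/q_1 = p_1/p_2.
So q_1*(p_1,p_2) = 9·p_2/p_1, independent of income; and q_2* = (I − 9·p_2)/p_2.
At the given prices: q_1* = 9·8/1 = 72, and q_2* = 2.5.
Expenditure on q_1: 1·72 = 72; share = 0.7826.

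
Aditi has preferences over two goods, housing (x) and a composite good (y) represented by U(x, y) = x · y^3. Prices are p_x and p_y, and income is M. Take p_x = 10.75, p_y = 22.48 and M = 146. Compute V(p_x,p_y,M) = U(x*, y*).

V = 392.408

Tangency: MRS = (1/3)·y/x = p_x/p_y.
Rearranging, p_y·y = 3·p_x·x. Substituting into the budget gives p_x·x·(1 + 3) = M.
Demand: x*(p_x,p_y,M) = 0.25·M/p_x and y* = 0.75·M/p_y.
At p_x=10.75, p_y=22.48, M=146: x* = 0.25·146/10.75 = 3.3953, y* = 4.871.
Utility at the optimum: U(3.3953, 4.871) = 392.408.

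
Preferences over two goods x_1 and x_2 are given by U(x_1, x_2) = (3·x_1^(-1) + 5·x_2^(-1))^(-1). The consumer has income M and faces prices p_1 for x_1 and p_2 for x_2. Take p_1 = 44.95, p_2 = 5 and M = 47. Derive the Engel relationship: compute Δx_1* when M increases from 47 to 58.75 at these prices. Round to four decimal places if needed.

Δx_1* = 0.1827

Substitute x_2 = (x_2/x_1)·x_1 into the budget: x_1* = M/(p_1 + p_2·(x_2/x_1)).
Numerically x_2/x_1 = 3.870831, so x_1* = 47/(44.95 + 5·3.870831) = 0.7309.
At M' = 58.75: x_1* = 0.9136. Change: 0.9136 − 0.7309 = 0.1827.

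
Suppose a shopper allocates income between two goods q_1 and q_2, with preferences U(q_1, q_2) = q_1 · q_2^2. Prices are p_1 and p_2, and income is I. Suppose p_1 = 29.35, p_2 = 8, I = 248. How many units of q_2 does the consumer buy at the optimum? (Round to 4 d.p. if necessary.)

MU_q_1/MU_q_2 = (q_2)/(2·q_1); tangency sets this equal to p_1/p_2.
So p_2·q_2 = 2·p_1·q_1; combined with the budget, a share 1/3 of income goes to q_1.
Demand: q_1*(p_1,p_2,I) = 1/3·I/p_1 and q_2* = 2/3·I/p_2.
At p_1=29.35, p_2=8, I=248: q_2* = 2/3·248/8 = 20.6667.

q_2* = 20.6667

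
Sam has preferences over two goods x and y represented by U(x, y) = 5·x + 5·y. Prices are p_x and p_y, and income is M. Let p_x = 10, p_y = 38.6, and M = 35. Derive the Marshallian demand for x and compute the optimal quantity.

x* = 3.5

Perfect substitutes: compare marginal utility per dollar. 5/p_x vs 5/p_y → 0.5 vs 0.1295.
x gives more utility per dollar, so spend all income on x: x* = M/p_x, y* = 0.
Numerically: x* = 3.5, y* = 0.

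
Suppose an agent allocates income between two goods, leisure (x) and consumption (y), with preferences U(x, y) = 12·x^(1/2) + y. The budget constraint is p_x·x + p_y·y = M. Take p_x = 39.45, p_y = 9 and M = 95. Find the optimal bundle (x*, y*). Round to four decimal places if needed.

x* = 1.8737, y* = 2.3426

MU_x = 6/√x, MU_y = 1. Tangency: 6/√x = p_x/p_y.
Thus x* = (6·p_y/p_x)² — independent of M — with the rest of income spent on y.
Plugging in: x* = (6·9/39.45)² = 1.8737, y* = 2.3426.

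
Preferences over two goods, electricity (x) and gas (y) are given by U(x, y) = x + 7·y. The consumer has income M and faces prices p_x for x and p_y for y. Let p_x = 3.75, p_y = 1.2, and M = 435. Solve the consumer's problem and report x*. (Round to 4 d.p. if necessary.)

x* = 0

Perfect substitutes: compare marginal utility per dollar. 1/p_x vs 7/p_y → 0.2667 vs 5.8333.
y gives more utility per dollar, so spend all income on y: y* = M/p_y, x* = 0.
Numerically: x* = 0, y* = 362.5.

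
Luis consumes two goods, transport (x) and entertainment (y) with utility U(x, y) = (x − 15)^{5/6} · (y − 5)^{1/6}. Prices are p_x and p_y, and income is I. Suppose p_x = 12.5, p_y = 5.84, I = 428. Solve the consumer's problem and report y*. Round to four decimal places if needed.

y* = 11.0303

MRS = 5·(y−5)/(x−15). Tangency with p_x/p_y gives y−5 = (1/5)·(p_x/p_y)·(x−15).
After buying the subsistence bundle (15, 5), a share 5/6 of the remaining income goes to x: x* = 15 + 5/6·(I − 15p_x − 5p_y)/p_x.
Discretionary income = 428 − 15·12.5 − 5·5.84 = 211.3; y* = 5 + 1/6·211.3/5.84 = 11.0303.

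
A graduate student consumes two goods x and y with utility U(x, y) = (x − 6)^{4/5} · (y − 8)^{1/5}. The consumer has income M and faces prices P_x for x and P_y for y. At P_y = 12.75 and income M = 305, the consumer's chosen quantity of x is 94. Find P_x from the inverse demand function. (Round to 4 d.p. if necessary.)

Let x' = x−6, y' = y−8. MRS = 4·y'/x' = P_x/P_y.
Substituting into the budget: x* = 6 + 0.8·(M − 6·P_x − 8·P_y)/P_x, and y* = 8 + 0.2·(…)/P_y.
Set x* = 94 in the demand function and solve for P_x: P_x = 1.75.

P_x = 1.75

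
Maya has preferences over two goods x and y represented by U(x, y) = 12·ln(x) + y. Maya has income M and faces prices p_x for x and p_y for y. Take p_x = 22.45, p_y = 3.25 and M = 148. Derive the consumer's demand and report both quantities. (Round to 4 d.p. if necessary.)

x* = 1.7372, y* = 33.5385

MU_x = 12/x, MU_y = 1. Tangency: 12/x = p_x/p_y.
So x*(p_x,p_y) = 12·p_y/p_x, independent of income; and y* = (M − 12·p_y)/p_y.
At the given prices: x* = 12·3.25/22.45 = 1.7372, and y* = 33.5385.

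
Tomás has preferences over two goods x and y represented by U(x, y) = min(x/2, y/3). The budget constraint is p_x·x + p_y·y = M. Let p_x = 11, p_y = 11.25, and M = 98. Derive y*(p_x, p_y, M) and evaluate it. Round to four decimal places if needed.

With perfect complements, no substitution: consume in ratio x:y = 2:3.
Budget: p_x·x + p_y·(3/2)·x = M, so (2·p_x + 3·p_y)·x = 2·M.
Demand: x*(p_x,p_y,M) = 2·M/(2·p_x + 3·p_y), y* = 3·M/(2·p_x + 3·p_y).
Here 2·11 + 3·11.25 = 55.75, giving y* = 5.2735.

y* = 5.2735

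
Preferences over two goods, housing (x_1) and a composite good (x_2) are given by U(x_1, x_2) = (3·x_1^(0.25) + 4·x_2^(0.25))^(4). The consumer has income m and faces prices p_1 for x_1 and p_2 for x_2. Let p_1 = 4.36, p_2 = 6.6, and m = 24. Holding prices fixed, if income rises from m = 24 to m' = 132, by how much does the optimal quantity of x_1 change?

Δx_1* = 10.8734

MU_x_1 ∝ 3·x_1^(-0.75), MU_x_2 ∝ 4·x_2^(-0.75), so MRS = (3/4)·(x_2/x_1)^(0.75) = p_1/p_2.
Solve for the ratio: x_2/x_1 = [(4/3)·p_1/p_2]^(4/3).
With the ratio pinned down, the budget gives x_1* = m/(p_1 + p_2·(x_2/x_1)) and x_2* = (x_2/x_1)·x_1*.
Numerically x_2/x_1 = 0.844323, so x_1* = 24/(4.36 + 6.6·0.844323) = 2.4163.
At m' = 132: x_1* = 13.2897. Change: 13.2897 − 2.4163 = 10.8734.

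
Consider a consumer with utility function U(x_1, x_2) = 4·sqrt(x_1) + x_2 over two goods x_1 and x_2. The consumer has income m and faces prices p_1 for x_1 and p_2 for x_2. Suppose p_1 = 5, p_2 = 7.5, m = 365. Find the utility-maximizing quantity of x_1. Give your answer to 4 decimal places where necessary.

Plugging in: x_1* = (2·7.5/5)² = 9.

x_1* = 9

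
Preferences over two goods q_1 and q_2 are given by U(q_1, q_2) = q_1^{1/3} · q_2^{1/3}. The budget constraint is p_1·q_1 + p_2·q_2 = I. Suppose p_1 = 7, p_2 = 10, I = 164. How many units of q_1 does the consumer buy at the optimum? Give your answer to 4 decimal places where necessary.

The MRS is q_2/q_1. Set MRS = p_1/p_2.
Rearranging, p_2·q_2 = p_1·q_1. Substituting into the budget gives p_1·q_1·(1 + 1) = I.
Demand: q_1*(p_1,p_2,I) = 0.5·I/p_1 and q_2* = 0.5·I/p_2.
At p_1=7, p_2=10, I=164: q_1* = 0.5·164/7 = 11.7143.

q_1* = 11.7143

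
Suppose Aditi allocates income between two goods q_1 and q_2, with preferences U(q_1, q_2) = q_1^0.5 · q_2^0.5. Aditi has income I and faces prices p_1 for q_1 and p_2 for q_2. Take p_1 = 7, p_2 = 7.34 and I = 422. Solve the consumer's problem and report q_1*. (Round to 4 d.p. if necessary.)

The MRS is q_2/q_1. Set MRS = p_1/p_2.
Rearranging, p_2·q_2 = p_1·q_1. Substituting into the budget gives p_1·q_1·(1 + 1) = I.
Demand: q_1*(p_1,p_2,I) = 0.5·I/p_1 and q_2* = 0.5·I/p_2.
At p_1=7, p_2=7.34, I=422: q_1* = 0.5·422/7 = 30.1429.

q_1* = 30.1429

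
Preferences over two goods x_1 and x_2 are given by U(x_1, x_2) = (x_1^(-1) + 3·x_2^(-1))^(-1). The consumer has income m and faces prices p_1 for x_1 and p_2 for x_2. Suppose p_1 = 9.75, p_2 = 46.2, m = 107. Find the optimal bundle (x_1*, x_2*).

x_1* = 2.3005, x_2* = 1.8305

From the CES first-order condition, (1/3)·(x_2/x_1)^(2) = p_1/p_2.
Solve for the ratio: x_2/x_1 = [3·p_1/p_2]^(0.5).
With the ratio pinned down, the budget gives x_1* = m/(p_1 + p_2·(x_2/x_1)) and x_2* = (x_2/x_1)·x_1*.
Numerically x_2/x_1 = 0.795686, so x_1* = 107/(9.75 + 46.2·0.795686) = 2.3005 and x_2* = 0.795686·2.3005 = 1.8305.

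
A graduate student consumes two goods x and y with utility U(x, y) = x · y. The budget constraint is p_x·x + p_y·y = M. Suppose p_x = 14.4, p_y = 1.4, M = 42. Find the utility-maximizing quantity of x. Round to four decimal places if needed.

At p_x=14.4, p_y=1.4, M=42: x* = 0.5·42/14.4 = 1.4583.

x* = 1.4583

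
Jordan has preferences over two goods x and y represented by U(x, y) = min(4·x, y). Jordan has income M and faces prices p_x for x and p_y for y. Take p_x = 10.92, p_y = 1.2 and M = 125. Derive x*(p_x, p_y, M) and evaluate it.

With perfect complements, no substitution: consume in ratio x:y = 1:4.
Budget: p_x·x + p_y·4·x = M, so (p_x + 4·p_y)·x = M.
Demand: x*(p_x,p_y,M) = M/(p_x + 4·p_y), y* = 4·M/(p_x + 4·p_y).
Here 10.92 + 4·1.2 = 15.72, giving x* = 7.9517.

x* = 7.9517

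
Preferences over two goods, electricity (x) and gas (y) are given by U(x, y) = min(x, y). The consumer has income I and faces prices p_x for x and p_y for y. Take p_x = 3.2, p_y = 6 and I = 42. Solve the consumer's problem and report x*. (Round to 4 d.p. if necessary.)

x* = 4.5652

With perfect complements, no substitution: consume in ratio x:y = 1:1.
Budget: p_x·x + p_y·x = I, so (p_x + p_y)·x = I.
Demand: x*(p_x,p_y,I) = I/(p_x + p_y), y* = I/(p_x + p_y).
Here 3.2 + 6 = 9.2, giving x* = 4.5652.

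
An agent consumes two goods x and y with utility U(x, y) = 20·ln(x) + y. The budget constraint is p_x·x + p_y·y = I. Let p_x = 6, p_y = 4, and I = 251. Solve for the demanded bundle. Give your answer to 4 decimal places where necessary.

x* = 13.3333, y* = 42.75

Set MRS = p_x/p_y: (20/x)/1 = p_x/p_y.
So x*(p_x,p_y) = 20·p_y/p_x, independent of income; and y* = (I − 20·p_y)/p_y.
At the given prices: x* = 20·4/6 = 13.3333, and y* = 42.75.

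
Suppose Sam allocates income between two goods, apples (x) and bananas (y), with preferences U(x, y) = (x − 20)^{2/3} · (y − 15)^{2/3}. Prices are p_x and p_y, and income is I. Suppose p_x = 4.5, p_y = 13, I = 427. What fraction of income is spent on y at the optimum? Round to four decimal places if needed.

share on y = 0.623

This is Cobb-Douglas in (x−20, y−15): tangency gives 2/3·p_y·(y−15) = 2/3·p_x·(x−20).
After buying the subsistence bundle (20, 15), a share 0.5 of the remaining income goes to x: x* = 20 + 0.5·(I − 20p_x − 15p_y)/p_x.
Discretionary income = 427 − 20·4.5 − 15·13 = 142; x* = 20 + 0.5·142/4.5 = 35.7778; y* = 15 + 0.5·142/13 = 20.4615.
Expenditure on y: 13·20.4615 = 266; share = 0.623.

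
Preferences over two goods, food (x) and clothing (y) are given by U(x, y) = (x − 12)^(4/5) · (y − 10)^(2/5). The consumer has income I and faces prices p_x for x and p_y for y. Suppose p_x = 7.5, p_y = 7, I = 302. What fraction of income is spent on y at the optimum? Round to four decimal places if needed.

share on y = 0.3885

After buying the subsistence bundle (12, 10), a share 2/3 of the remaining income goes to x: x* = 12 + 2/3·(I − 12p_x − 10p_y)/p_x.
Discretionary income = 302 − 12·7.5 − 10·7 = 142; x* = 12 + 2/3·142/7.5 = 24.6222; y* = 10 + 1/3·142/7 = 16.7619.
Expenditure on y: 7·16.7619 = 117.3333; share = 0.3885.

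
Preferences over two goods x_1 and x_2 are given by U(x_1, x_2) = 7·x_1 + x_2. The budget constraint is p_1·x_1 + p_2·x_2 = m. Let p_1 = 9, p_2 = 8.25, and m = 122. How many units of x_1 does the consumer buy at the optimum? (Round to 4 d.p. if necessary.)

Perfect substitutes: compare marginal utility per dollar. 7/p_1 vs 1/p_2 → 0.7778 vs 0.1212.
x_1 gives more utility per dollar, so spend all income on x_1: x_1* = m/p_1, x_2* = 0.
Numerically: x_1* = 13.5556, x_2* = 0.

x_1* = 13.5556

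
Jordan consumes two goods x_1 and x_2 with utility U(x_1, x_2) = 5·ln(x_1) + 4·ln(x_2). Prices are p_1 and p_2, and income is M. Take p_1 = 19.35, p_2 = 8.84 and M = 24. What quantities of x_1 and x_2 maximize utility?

x_1* = 0.6891, x_2* = 1.2066

MU_x_1/MU_x_2 = (5·x_2)/(4·x_1); tangency sets this equal to p_1/p_2.
So 5·p_2·x_2 = 4·p_1·x_1; combined with the budget, a share 5/9 of income goes to x_1.
Demand: x_1*(p_1,p_2,M) = 5/9·M/p_1 and x_2* = 4/9·M/p_2.
At p_1=19.35, p_2=8.84, M=24: x_1* = 5/9·24/19.35 = 0.6891, x_2* = 1.2066.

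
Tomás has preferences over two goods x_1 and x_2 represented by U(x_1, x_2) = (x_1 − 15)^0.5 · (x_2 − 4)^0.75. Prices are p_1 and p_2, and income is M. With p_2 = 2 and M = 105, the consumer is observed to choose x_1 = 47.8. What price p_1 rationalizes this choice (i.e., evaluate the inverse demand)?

p_1 = 1

This is Cobb-Douglas in (x_1−15, x_2−4): tangency gives 0.5·p_2·(x_2−4) = 0.75·p_1·(x_1−15).
After buying the subsistence bundle (15, 4), a share 0.4 of the remaining income goes to x_1: x_1* = 15 + 0.4·(M − 15p_1 − 4p_2)/p_1.
Set x_1* = 47.8 in the demand function and solve for p_1: p_1 = 1.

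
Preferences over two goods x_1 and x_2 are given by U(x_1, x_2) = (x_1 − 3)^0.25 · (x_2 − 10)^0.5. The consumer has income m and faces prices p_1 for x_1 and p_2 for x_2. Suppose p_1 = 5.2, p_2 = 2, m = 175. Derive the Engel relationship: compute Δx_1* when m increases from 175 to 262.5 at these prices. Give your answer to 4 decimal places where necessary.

MRS = (1/2)·(x_2−10)/(x_1−3). Tangency with p_1/p_2 gives x_2−10 = 2·(p_1/p_2)·(x_1−3).
Substituting into the budget: x_1* = 3 + 1/3·(m − 3·p_1 − 10·p_2)/p_1, and x_2* = 10 + 2/3·(…)/p_2.
Discretionary income = 175 − 3·5.2 − 10·2 = 139.4; x_1* = 3 + 1/3·139.4/5.2 = 11.9359.
At m' = 262.5: x_1* = 17.5449. Change: 17.5449 − 11.9359 = 5.609.

Δx_1* = 5.609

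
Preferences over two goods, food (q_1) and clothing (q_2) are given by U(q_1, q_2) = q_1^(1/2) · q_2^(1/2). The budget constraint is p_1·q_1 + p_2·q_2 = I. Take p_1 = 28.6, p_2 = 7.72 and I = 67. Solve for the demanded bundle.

q_1* = 1.1713, q_2* = 4.3394

MU_q_1/MU_q_2 = (0.5·q_2)/(0.5·q_1); tangency sets this equal to p_1/p_2.
Rearranging, p_2·q_2 = p_1·q_1. Substituting into the budget gives p_1·q_1·(1 + 1) = I.
Demand: q_1*(p_1,p_2,I) = 0.5·I/p_1 and q_2* = 0.5·I/p_2.
At p_1=28.6, p_2=7.72, I=67: q_1* = 0.5·67/28.6 = 1.1713, q_2* = 4.3394.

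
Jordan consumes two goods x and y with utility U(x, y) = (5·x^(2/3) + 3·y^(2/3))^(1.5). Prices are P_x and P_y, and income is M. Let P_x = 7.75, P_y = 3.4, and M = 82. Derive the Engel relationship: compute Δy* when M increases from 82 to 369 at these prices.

MU_x ∝ 5·x^(-1/3), MU_y ∝ 3·y^(-1/3), so MRS = (5/3)·(y/x)^(1/3) = P_x/P_y.
Solve for the ratio: y/x = [(3/5)·P_x/P_y]^(3).
Substitute y = (y/x)·x into the budget: x* = M/(P_x + P_y·(y/x)).
Numerically y/x = 2.558127, so x* = 82/(7.75 + 3.4·2.558127) = 4.9855 and y* = 2.558127·4.9855 = 12.7536.
At M' = 369: y* = 57.3912. Change: 57.3912 − 12.7536 = 44.6376.

Δy* = 44.6376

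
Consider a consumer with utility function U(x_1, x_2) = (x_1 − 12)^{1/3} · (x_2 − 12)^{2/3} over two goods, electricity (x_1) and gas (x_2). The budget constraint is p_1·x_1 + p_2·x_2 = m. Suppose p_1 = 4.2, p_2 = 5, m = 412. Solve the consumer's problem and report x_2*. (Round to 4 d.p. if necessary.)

x_2* = 52.2133

Let x_1' = x_1−12, x_2' = x_2−12. MRS = (1/2)·x_2'/x_1' = p_1/p_2.
Substituting into the budget: x_1* = 12 + 1/3·(m − 12·p_1 − 12·p_2)/p_1, and x_2* = 12 + 2/3·(…)/p_2.
Discretionary income = 412 − 12·4.2 − 12·5 = 301.6; x_2* = 12 + 2/3·301.6/5 = 52.2133.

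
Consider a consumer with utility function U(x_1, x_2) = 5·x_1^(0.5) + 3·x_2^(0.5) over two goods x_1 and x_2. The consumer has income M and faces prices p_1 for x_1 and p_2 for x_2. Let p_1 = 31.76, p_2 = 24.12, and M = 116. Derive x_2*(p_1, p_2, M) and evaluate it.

MRS = MU_x_1/MU_x_2 = (5/3)·(x_2/x_1)^(0.5). Set equal to p_1/p_2.
Hence x_2/x_1 = ((3/5)·p_1/p_2)^(1/(0.5)), i.e. raised to the 2 power.
With the ratio pinned down, the budget gives x_1* = M/(p_1 + p_2·(x_2/x_1)) and x_2* = (x_2/x_1)·x_1*.
Numerically x_2/x_1 = 0.624179, so x_1* = 116/(31.76 + 24.12·0.624179) = 2.4778 and x_2* = 0.624179·2.4778 = 1.5466.

x_2* = 1.5466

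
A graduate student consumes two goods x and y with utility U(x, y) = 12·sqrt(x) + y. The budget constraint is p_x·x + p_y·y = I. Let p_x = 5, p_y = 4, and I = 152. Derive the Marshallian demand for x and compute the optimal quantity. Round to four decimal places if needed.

Set MRS = p_x/p_y: 6·x^(−1/2) = p_x/p_y.
Solve: √x = 6·p_y/p_x, so x*(p_x,p_y) = (6·p_y/p_x)², and y* = (I − p_x·x*)/p_y.
Plugging in: x* = (6·4/5)² = 23.04.

x* = 23.04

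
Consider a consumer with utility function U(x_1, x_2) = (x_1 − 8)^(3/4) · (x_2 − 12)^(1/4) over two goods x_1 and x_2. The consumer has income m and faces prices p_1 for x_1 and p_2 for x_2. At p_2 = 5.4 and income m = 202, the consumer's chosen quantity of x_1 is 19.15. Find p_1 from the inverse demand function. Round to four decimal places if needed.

p_1 = 6

Let x_1' = x_1−8, x_2' = x_2−12. MRS = 3·x_2'/x_1' = p_1/p_2.
Substituting into the budget: x_1* = 8 + 0.75·(m − 8·p_1 − 12·p_2)/p_1, and x_2* = 12 + 0.25·(…)/p_2.
Set x_1* = 19.15 in the demand function and solve for p_1: p_1 = 6.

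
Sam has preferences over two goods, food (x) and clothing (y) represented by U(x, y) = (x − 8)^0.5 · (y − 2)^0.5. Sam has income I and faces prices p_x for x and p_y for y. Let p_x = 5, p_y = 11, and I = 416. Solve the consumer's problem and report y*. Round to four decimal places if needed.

y* = 18.0909

Discretionary income = 416 − 8·5 − 2·11 = 354; y* = 2 + 0.5·354/11 = 18.0909.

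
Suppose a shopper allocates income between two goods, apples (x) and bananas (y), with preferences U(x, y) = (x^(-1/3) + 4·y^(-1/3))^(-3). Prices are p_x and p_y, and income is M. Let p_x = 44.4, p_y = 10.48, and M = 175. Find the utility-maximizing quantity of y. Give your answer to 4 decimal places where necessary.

y* = 11.0789

MU_x ∝ x^(-4/3), MU_y ∝ 4·y^(-4/3), so MRS = (1/4)·(y/x)^(4/3) = p_x/p_y.
Solve for the ratio: y/x = [4·p_x/p_y]^(0.75).
Substitute y = (y/x)·x into the budget: x* = M/(p_x + p_y·(y/x)).
Numerically y/x = 8.3524, so x* = 175/(44.4 + 10.48·8.3524) = 1.3264 and y* = 8.3524·1.3264 = 11.0789.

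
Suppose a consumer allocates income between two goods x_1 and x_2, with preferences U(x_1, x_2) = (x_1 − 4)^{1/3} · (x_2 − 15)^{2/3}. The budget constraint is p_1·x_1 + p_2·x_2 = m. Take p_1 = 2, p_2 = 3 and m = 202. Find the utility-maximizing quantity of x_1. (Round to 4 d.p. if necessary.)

x_1* = 28.8333

Let x_1' = x_1−4, x_2' = x_2−15. MRS = (1/2)·x_2'/x_1' = p_1/p_2.
Substituting into the budget: x_1* = 4 + 1/3·(m − 4·p_1 − 15·p_2)/p_1, and x_2* = 15 + 2/3·(…)/p_2.
Discretionary income = 202 − 4·2 − 15·3 = 149; x_1* = 4 + 1/3·149/2 = 28.8333.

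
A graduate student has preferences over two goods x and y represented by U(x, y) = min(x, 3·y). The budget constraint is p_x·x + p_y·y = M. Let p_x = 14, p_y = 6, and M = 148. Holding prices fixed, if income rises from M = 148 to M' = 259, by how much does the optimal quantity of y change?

Δy* = 2.3125

Leontief preferences: the optimum is at the kink where x/3 = y/1, i.e. y = (1/3)·x.
Budget: p_x·x + p_y·(1/3)·x = M, so (3·p_x + p_y)·x = 3·M.
Demand: x*(p_x,p_y,M) = 3·M/(3·p_x + p_y), y* = M/(3·p_x + p_y).
Here 3·14 + 6 = 48, giving y* = 3.0833.
At M' = 259: y* = 5.3958. Change: 5.3958 − 3.0833 = 2.3125.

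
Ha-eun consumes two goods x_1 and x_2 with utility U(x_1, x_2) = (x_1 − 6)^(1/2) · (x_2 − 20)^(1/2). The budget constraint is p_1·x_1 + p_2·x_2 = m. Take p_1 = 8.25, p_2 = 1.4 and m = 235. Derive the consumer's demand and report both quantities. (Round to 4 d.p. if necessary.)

x_1* = 15.5455, x_2* = 76.25

After buying the subsistence bundle (6, 20), a share 0.5 of the remaining income goes to x_1: x_1* = 6 + 0.5·(m − 6p_1 − 20p_2)/p_1.
Discretionary income = 235 − 6·8.25 − 20·1.4 = 157.5; x_1* = 6 + 0.5·157.5/8.25 = 15.5455; x_2* = 20 + 0.5·157.5/1.4 = 76.25.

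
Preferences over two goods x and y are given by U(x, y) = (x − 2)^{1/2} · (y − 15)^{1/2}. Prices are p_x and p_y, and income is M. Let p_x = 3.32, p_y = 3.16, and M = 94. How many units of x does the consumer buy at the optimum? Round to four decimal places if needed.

After buying the subsistence bundle (2, 15), a share 0.5 of the remaining income goes to x: x* = 2 + 0.5·(M − 2p_x − 15p_y)/p_x.
Discretionary income = 94 − 2·3.32 − 15·3.16 = 39.96; x* = 2 + 0.5·39.96/3.32 = 8.0181.

x* = 8.0181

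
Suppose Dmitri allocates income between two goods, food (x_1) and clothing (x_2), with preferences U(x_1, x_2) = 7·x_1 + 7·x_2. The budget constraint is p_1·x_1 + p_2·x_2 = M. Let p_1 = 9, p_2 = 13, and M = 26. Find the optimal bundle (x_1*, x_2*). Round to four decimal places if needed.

Perfect substitutes: compare marginal utility per dollar. 7/p_1 vs 7/p_2 → 0.7778 vs 0.5385.
x_1 gives more utility per dollar, so spend all income on x_1: x_1* = M/p_1, x_2* = 0.
Numerically: x_1* = 2.8889, x_2* = 0.

x_1* = 2.8889, x_2* = 0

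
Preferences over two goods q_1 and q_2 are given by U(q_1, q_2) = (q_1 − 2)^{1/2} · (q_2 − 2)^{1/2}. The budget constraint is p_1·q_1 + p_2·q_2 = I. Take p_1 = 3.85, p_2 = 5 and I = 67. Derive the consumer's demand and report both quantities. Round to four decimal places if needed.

q_1* = 8.4026, q_2* = 6.93

Let q_1' = q_1−2, q_2' = q_2−2. MRS = q_2'/q_1' = p_1/p_2.
After buying the subsistence bundle (2, 2), a share 0.5 of the remaining income goes to q_1: q_1* = 2 + 0.5·(I − 2p_1 − 2p_2)/p_1.
Discretionary income = 67 − 2·3.85 − 2·5 = 49.3; q_1* = 2 + 0.5·49.3/3.85 = 8.4026; q_2* = 2 + 0.5·49.3/5 = 6.93.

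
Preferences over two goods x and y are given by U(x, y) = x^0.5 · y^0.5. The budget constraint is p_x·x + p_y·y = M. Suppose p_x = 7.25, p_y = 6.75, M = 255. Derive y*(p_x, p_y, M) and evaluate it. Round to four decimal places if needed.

The MRS is y/x. Set MRS = p_x/p_y.
Rearranging, p_y·y = p_x·x. Substituting into the budget gives p_x·x·(1 + 1) = M.
Demand: x*(p_x,p_y,M) = 0.5·M/p_x and y* = 0.5·M/p_y.
At p_x=7.25, p_y=6.75, M=255: y* = 0.5·255/6.75 = 18.8889.

y* = 18.8889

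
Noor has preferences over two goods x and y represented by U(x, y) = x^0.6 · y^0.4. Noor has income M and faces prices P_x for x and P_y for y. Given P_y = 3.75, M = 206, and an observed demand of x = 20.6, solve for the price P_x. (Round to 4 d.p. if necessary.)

P_x = 6

The MRS is (3/2)·y/x. Set MRS = P_x/P_y.
Rearranging, P_y·y = (2/3)·P_x·x. Substituting into the budget gives P_x·x·(1 + (2/3)) = M.
Demand: x*(P_x,P_y,M) = 0.6·M/P_x and y* = 0.4·M/P_y.
Set x* = 20.6 in the demand function and solve for P_x: P_x = 6.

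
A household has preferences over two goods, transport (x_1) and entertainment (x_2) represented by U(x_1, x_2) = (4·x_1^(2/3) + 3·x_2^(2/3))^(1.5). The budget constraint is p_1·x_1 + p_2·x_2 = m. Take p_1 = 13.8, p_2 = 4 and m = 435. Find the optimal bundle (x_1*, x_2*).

From the CES first-order condition, (4/3)·(x_2/x_1)^(1/3) = p_1/p_2.
Solve for the ratio: x_2/x_1 = [(3/4)·p_1/p_2]^(3).
With the ratio pinned down, the budget gives x_1* = m/(p_1 + p_2·(x_2/x_1)) and x_2* = (x_2/x_1)·x_1*.
Numerically x_2/x_1 = 17.323717, so x_1* = 435/(13.8 + 4·17.323717) = 5.235 and x_2* = 17.323717·5.235 = 90.6893.

x_1* = 5.235, x_2* = 90.6893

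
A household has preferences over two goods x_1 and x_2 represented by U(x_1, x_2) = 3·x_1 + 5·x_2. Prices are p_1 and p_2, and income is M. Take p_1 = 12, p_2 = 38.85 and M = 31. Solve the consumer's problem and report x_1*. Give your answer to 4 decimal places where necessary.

x_1* = 2.5833

x_1 gives more utility per dollar, so spend all income on x_1: x_1* = M/p_1, x_2* = 0.
Numerically: x_1* = 2.5833, x_2* = 0.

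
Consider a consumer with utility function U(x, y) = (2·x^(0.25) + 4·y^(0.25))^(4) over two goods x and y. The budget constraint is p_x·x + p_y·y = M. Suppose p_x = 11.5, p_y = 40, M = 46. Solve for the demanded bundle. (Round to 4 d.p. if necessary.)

x* = 1.502, y* = 0.7182

MU_x ∝ 2·x^(-0.75), MU_y ∝ 4·y^(-0.75), so MRS = (1/2)·(y/x)^(0.75) = p_x/p_y.
Solve for the ratio: y/x = [2·p_x/p_y]^(4/3).
With the ratio pinned down, the budget gives x* = M/(p_x + p_y·(y/x)) and y* = (y/x)·x*.
Numerically y/x = 0.478142, so x* = 46/(11.5 + 40·0.478142) = 1.502 and y* = 0.478142·1.502 = 0.7182.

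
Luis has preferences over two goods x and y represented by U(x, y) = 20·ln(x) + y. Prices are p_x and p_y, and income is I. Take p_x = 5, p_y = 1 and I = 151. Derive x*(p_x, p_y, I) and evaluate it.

x* = 4

Set MRS = p_x/p_y: (20/x)/1 = p_x/p_y.
So x*(p_x,p_y) = 20·p_y/p_x, independent of income; and y* = (I − 20·p_y)/p_y.
At the given prices: x* = 20·1/5 = 4.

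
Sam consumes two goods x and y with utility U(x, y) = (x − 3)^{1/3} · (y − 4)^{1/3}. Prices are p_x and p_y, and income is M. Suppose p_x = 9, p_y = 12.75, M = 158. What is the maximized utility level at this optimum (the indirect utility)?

V = 2.4069

After buying the subsistence bundle (3, 4), a share 0.5 of the remaining income goes to x: x* = 3 + 0.5·(M − 3p_x − 4p_y)/p_x.
Discretionary income = 158 − 3·9 − 4·12.75 = 80; x* = 3 + 0.5·80/9 = 7.4444; y* = 4 + 0.5·80/12.75 = 7.1373.
Utility at the optimum: U(7.4444, 7.1373) = 2.4069.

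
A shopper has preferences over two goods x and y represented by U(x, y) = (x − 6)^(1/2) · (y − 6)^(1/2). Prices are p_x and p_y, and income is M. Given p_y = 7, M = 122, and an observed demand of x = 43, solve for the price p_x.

MRS = (y−6)/(x−6). Tangency with p_x/p_y gives y−6 = (p_x/p_y)·(x−6).
Substituting into the budget: x* = 6 + 0.5·(M − 6·p_x − 6·p_y)/p_x, and y* = 6 + 0.5·(…)/p_y.
Set x* = 43 in the demand function and solve for p_x: p_x = 1.

p_x = 1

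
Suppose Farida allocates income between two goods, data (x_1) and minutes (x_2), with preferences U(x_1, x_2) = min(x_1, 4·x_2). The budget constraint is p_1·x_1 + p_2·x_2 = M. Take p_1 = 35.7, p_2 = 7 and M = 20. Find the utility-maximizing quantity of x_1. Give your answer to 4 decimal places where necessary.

With perfect complements, no substitution: consume in ratio x_1:x_2 = 4:1.
Budget: p_1·x_1 + p_2·(1/4)·x_1 = M, so (4·p_1 + p_2)·x_1 = 4·M.
Demand: x_1*(p_1,p_2,M) = 4·M/(4·p_1 + p_2), x_2* = M/(4·p_1 + p_2).
Here 4·35.7 + 7 = 149.8, giving x_1* = 0.534.

x_1* = 0.534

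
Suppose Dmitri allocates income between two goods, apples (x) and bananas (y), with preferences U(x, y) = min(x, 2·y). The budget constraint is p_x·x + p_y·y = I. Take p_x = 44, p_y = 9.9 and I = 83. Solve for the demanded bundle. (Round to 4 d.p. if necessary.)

x* = 1.6956, y* = 0.8478

With perfect complements, no substitution: consume in ratio x:y = 2:1.
Budget: p_x·x + p_y·(1/2)·x = I, so (2·p_x + p_y)·x = 2·I.
Demand: x*(p_x,p_y,I) = 2·I/(2·p_x + p_y), y* = I/(2·p_x + p_y).
Here 2·44 + 9.9 = 97.9, giving x* = 1.6956 and y* = 0.8478.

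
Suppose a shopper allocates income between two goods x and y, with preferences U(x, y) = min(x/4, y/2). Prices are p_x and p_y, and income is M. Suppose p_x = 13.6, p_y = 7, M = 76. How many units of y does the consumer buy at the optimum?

y* = 2.2222

With perfect complements, no substitution: consume in ratio x:y = 4:2.
Budget: p_x·x + p_y·(1/2)·x = M, so (4·p_x + 2·p_y)·x = 4·M.
Demand: x*(p_x,p_y,M) = 4·M/(4·p_x + 2·p_y), y* = 2·M/(4·p_x + 2·p_y).
Here 4·13.6 + 2·7 = 68.4, giving y* = 2.2222.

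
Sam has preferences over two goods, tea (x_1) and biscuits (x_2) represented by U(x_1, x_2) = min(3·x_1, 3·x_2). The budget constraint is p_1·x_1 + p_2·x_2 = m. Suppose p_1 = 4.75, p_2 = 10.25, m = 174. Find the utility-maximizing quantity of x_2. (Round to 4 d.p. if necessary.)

x_2* = 11.6

Leontief preferences: the optimum is at the kink where x_1/3 = x_2/3, i.e. x_2 = x_1.
Budget: p_1·x_1 + p_2·x_1 = m, so (3·p_1 + 3·p_2)·x_1 = 3·m.
Demand: x_1*(p_1,p_2,m) = 3·m/(3·p_1 + 3·p_2), x_2* = 3·m/(3·p_1 + 3·p_2).
Here 3·4.75 + 3·10.25 = 45, giving x_2* = 11.6.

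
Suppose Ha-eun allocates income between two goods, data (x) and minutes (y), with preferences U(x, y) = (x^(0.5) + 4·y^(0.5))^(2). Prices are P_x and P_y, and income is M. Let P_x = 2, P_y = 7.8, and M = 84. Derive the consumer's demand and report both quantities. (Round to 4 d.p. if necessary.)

Numerically y/x = 1.05194, so x* = 84/(2 + 7.8·1.05194) = 8.2312 and y* = 1.05194·8.2312 = 8.6587.

x* = 8.2312, y* = 8.6587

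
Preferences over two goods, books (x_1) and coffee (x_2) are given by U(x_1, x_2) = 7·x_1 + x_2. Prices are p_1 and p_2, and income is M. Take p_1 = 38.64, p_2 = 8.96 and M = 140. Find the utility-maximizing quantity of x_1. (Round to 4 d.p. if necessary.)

x_1* = 3.6232

Linear utility — the consumer picks whichever good has higher MU/price: 7/38.64 = 0.1812 vs 1/8.96 = 0.1116.
x_1 gives more utility per dollar, so spend all income on x_1: x_1* = M/p_1, x_2* = 0.
Numerically: x_1* = 3.6232, x_2* = 0.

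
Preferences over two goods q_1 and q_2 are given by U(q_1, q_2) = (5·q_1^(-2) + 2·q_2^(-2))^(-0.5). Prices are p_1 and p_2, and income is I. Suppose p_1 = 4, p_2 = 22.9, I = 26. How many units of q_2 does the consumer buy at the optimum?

Substitute q_2 = (q_2/q_1)·q_1 into the budget: q_1* = I/(p_1 + p_2·(q_2/q_1)).
Numerically q_2/q_1 = 0.411871, so q_1* = 26/(4 + 22.9·0.411871) = 1.9357 and q_2* = 0.411871·1.9357 = 0.7973.

q_2* = 0.7973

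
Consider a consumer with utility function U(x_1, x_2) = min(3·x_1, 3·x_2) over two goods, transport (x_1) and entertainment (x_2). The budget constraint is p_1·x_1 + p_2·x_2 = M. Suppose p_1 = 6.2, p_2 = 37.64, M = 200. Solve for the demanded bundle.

Leontief preferences: the optimum is at the kink where x_1/3 = x_2/3, i.e. x_2 = x_1.
Budget: p_1·x_1 + p_2·x_1 = M, so (3·p_1 + 3·p_2)·x_1 = 3·M.
Demand: x_1*(p_1,p_2,M) = 3·M/(3·p_1 + 3·p_2), x_2* = 3·M/(3·p_1 + 3·p_2).
Here 3·6.2 + 3·37.64 = 131.52, giving x_1* = 4.562 and x_2* = 4.562.

x_1* = 4.562, x_2* = 4.562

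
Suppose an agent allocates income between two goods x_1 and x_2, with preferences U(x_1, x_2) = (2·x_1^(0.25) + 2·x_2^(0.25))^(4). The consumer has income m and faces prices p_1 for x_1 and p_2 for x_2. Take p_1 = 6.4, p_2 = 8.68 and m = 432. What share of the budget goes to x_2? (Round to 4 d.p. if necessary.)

share on x_2 = 0.4746

MU_x_1 ∝ 2·x_1^(-0.75), MU_x_2 ∝ 2·x_2^(-0.75), so MRS = (x_2/x_1)^(0.75) = p_1/p_2.
Solve for the ratio: x_2/x_1 = [p_1/p_2]^(4/3).
Substitute x_2 = (x_2/x_1)·x_1 into the budget: x_1* = m/(p_1 + p_2·(x_2/x_1)).
Numerically x_2/x_1 = 0.666112, so x_1* = 432/(6.4 + 8.68·0.666112) = 35.4626 and x_2* = 0.666112·35.4626 = 23.622.
Expenditure on x_2: 8.68·23.622 = 205.0394; share = 0.4746.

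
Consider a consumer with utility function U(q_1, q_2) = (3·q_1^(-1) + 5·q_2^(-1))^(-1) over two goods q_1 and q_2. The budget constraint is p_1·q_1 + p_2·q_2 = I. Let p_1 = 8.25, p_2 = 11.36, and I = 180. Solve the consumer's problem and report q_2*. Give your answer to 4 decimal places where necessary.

MRS = MU_q_1/MU_q_2 = (3/5)·(q_2/q_1)^(2). Set equal to p_1/p_2.
Solve for the ratio: q_2/q_1 = [(5/3)·p_1/p_2]^(0.5).
Substitute q_2 = (q_2/q_1)·q_1 into the budget: q_1* = I/(p_1 + p_2·(q_2/q_1)).
Numerically q_2/q_1 = 1.100176, so q_1* = 180/(8.25 + 11.36·1.100176) = 8.6755 and q_2* = 1.100176·8.6755 = 9.5446.

q_2* = 9.5446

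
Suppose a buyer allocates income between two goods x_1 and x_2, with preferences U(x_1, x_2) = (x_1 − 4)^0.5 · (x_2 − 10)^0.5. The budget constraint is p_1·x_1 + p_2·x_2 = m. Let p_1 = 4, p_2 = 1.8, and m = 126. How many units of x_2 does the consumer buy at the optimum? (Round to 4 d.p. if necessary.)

Substituting into the budget: x_1* = 4 + 0.5·(m − 4·p_1 − 10·p_2)/p_1, and x_2* = 10 + 0.5·(…)/p_2.
Discretionary income = 126 − 4·4 − 10·1.8 = 92; x_2* = 10 + 0.5·92/1.8 = 35.5556.

x_2* = 35.5556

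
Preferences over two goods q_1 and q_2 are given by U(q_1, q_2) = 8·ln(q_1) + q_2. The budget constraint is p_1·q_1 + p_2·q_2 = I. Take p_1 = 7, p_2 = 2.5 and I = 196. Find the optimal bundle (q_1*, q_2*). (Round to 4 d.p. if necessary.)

q_1* = 2.8571, q_2* = 70.4

Set MRS = p_1/p_2: (8/q_1)/1 = p_1/p_2.
So q_1*(p_1,p_2) = 8·p_2/p_1, independent of income; and q_2* = (I − 8·p_2)/p_2.
At the given prices: q_1* = 8·2.5/7 = 2.8571, and q_2* = 70.4.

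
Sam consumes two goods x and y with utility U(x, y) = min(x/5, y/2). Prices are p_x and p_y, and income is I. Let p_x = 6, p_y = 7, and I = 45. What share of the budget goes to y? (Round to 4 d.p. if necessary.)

With perfect complements, no substitution: consume in ratio x:y = 5:2.
Budget: p_x·x + p_y·(2/5)·x = I, so (5·p_x + 2·p_y)·x = 5·I.
Demand: x*(p_x,p_y,I) = 5·I/(5·p_x + 2·p_y), y* = 2·I/(5·p_x + 2·p_y).
Here 5·6 + 2·7 = 44, giving x* = 5.1136 and y* = 2.0455.
Expenditure on y: 7·2.0455 = 14.3182; share = 0.3182.

share on y = 0.3182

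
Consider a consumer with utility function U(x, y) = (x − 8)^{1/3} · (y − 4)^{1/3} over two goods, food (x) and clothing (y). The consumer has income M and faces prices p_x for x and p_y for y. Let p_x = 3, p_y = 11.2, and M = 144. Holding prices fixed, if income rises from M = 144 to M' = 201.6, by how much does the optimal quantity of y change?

Δy* = 2.5714

After buying the subsistence bundle (8, 4), a share 0.5 of the remaining income goes to x: x* = 8 + 0.5·(M − 8p_x − 4p_y)/p_x.
Discretionary income = 144 − 8·3 − 4·11.2 = 75.2; y* = 4 + 0.5·75.2/11.2 = 7.3571.
At M' = 201.6: y* = 9.9286. Change: 9.9286 − 7.3571 = 2.5714.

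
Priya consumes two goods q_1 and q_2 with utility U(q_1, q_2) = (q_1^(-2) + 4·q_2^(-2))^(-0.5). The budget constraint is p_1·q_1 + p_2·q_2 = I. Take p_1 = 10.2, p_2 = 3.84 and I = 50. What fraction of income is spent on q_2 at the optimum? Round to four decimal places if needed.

MU_q_1 ∝ q_1^(-3), MU_q_2 ∝ 4·q_2^(-3), so MRS = (1/4)·(q_2/q_1)^(3) = p_1/p_2.
Hence q_2/q_1 = (4·p_1/p_2)^(1/(3)), i.e. raised to the 1/3 power.
With the ratio pinned down, the budget gives q_1* = I/(p_1 + p_2·(q_2/q_1)) and q_2* = (q_2/q_1)·q_1*.
Numerically q_2/q_1 = 2.198415, so q_1* = 50/(10.2 + 3.84·2.198415) = 2.6821 and q_2* = 2.198415·2.6821 = 5.8964.
Expenditure on q_2: 3.84·5.8964 = 22.6423; share = 0.4528.

share on q_2 = 0.4528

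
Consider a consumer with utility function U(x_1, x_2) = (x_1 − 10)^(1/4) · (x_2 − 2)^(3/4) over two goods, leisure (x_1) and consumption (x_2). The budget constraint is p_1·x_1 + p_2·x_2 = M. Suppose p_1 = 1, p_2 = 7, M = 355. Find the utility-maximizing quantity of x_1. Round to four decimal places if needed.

x_1* = 92.75

Let x_1' = x_1−10, x_2' = x_2−2. MRS = (1/3)·x_2'/x_1' = p_1/p_2.
Substituting into the budget: x_1* = 10 + 0.25·(M − 10·p_1 − 2·p_2)/p_1, and x_2* = 2 + 0.75·(…)/p_2.
Discretionary income = 355 − 10·1 − 2·7 = 331; x_1* = 10 + 0.25·331/1 = 92.75.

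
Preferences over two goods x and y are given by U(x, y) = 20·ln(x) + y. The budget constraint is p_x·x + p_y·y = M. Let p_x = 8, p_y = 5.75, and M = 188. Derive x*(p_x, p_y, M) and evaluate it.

x* = 14.375

So x*(p_x,p_y) = 20·p_y/p_x, independent of income; and y* = (M − 20·p_y)/p_y.
At the given prices: x* = 20·5.75/8 = 14.375.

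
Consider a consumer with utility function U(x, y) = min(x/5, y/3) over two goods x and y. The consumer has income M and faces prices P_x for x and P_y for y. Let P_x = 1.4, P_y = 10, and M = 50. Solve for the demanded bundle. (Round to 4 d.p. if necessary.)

x* = 6.7568, y* = 4.0541

Here 5·1.4 + 3·10 = 37, giving x* = 6.7568 and y* = 4.0541.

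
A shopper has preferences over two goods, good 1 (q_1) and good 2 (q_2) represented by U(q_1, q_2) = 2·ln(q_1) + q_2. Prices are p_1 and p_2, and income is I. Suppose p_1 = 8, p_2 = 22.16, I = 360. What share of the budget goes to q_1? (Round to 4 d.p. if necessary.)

Set MRS = p_1/p_2: (2/q_1)/1 = p_1/p_2.
So q_1*(p_1,p_2) = 2·p_2/p_1, independent of income; and q_2* = (I − 2·p_2)/p_2.
At the given prices: q_1* = 2·22.16/8 = 5.54, and q_2* = 14.2455.
Expenditure on q_1: 8·5.54 = 44.32; share = 0.1231.

share on q_1 = 0.1231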